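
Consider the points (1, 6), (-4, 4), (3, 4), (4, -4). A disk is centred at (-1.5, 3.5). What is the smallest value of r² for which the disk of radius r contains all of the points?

The required radius is the distance from (-1.5, 3.5) to the farthest point.
Squared distances: 12.5, 6.5, 20.5, 86.5.
Maximum is 86.5, attained at (4, -4).

86.5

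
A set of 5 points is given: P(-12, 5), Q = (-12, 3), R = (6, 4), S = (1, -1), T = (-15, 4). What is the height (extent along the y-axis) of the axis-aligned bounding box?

6

max y = 5, min y = -1, so height = 6.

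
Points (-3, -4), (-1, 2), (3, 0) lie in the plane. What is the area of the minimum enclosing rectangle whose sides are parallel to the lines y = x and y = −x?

30

In coordinates u = x + y, v = x − y the rectangle is axis-aligned; the map (x,y)→(u,v) scales areas by 2.
u-values: -7, 1, 3; range = 3 − (-7) = 10.
v-values: 1, -3, 3; range = 3 − (-3) = 6.
Area = (10 × 6) / 2 = 30.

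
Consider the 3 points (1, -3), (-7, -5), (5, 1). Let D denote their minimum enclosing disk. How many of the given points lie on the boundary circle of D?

2

Call the three points A, B, C in the order given.
Side lengths²: AB² = 68, AC² = 32, BC² = 180.
Since BC² = 180 ≥ 68 + 32 = 100, the angle opposite BC is not acute, so the smallest enclosing circle has BC as diameter.
Centre = midpoint of BC = (-1, -2), r² = 180/4 = 45.
The points at distance exactly r from the centre are (-7, -5), (5, 1) — 2 points.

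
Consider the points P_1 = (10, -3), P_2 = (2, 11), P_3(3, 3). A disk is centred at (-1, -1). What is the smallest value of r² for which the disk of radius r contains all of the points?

153

The required radius is the distance from (-1, -1) to the farthest point.
Squared distances: 125, 153, 32.
Maximum is 153, attained at P_2.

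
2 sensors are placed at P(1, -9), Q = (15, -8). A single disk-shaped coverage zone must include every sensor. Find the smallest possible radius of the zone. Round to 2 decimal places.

The smallest circle enclosing two points has them as diameter endpoints.
Centre = midpoint = (8, -8.5); r² = |PQ|²/4 = 197/4 = 49.25.
r = √(49.25) ≈ 7.02.

7.02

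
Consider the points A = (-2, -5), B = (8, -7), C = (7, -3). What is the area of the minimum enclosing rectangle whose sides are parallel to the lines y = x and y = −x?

66

In coordinates u = x + y, v = x − y the rectangle is axis-aligned; the map (x,y)→(u,v) scales areas by 2.
u-values: -7, 1, 4; range = 4 − (-7) = 11.
v-values: 3, 15, 10; range = 15 − 3 = 12.
Area = (11 × 12) / 2 = 66.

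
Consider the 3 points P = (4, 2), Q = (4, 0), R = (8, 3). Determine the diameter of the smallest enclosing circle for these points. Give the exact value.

5

Side lengths²: PQ² = 4, PR² = 17, QR² = 25.
Since QR² = 25 ≥ 17 + 4 = 21, the angle opposite QR is not acute, so the smallest enclosing circle has QR as diameter.
Centre = midpoint of QR = (6, 1.5), r² = 25/4 = 6.25.
Diameter = 2r = 2√(6.25) = 5.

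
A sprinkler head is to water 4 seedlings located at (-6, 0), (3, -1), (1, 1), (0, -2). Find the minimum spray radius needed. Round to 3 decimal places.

4.528

The farthest pair is (-6, 0)–(3, -1) with squared distance 82. The circle on this segment as diameter has centre (-1.5, -0.5) and r² = 82/4 = 20.5.
Check (1, 1): distance² to centre = 8.5 ≤ 20.5, so it lies inside.
All remaining points lie in this disk, and no smaller disk contains both endpoints, so this is the minimum enclosing circle.
r = √(20.5) ≈ 4.528.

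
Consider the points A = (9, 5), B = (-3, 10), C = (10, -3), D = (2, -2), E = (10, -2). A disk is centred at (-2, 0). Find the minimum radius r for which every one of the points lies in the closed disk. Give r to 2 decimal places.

12.37

The required radius is the distance from (-2, 0) to the farthest point.
Squared distances: 146, 101, 153, 20, 148.
Maximum is 153, attained at C.
r = √153 ≈ 12.37.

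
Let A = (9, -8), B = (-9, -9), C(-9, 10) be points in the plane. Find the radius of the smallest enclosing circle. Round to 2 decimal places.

Side lengths²: AB² = 325, AC² = 648, BC² = 361.
Since AC² = 648 < 361 + 325 = 686, the triangle is acute, so the smallest enclosing circle is the circumcircle.
Circumcentre = (-0.5, 0.5), r² = 162.5.
r = √(162.5) ≈ 12.75.

12.75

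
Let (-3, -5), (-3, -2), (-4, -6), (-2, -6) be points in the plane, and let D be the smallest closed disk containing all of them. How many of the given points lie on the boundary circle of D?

3

The minimum enclosing circle is determined by three boundary points: (-3, -2), (-4, -6), (-2, -6).
Their circumcentre is (-3, -4.125) with r² = 4.515625.
The farthest remaining point (-3, -5) is at distance² 0.765625 ≤ 4.515625.
The points at distance exactly r from the centre are (-3, -2), (-4, -6), (-2, -6) — 3 points.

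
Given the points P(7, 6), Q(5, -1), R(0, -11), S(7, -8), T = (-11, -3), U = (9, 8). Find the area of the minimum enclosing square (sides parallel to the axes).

The bounding box has width 20 and height 19.
An axis-aligned square enclosing the set must have side ≥ max(width, height).
So the minimum side is max(20, 19) = 20.
Area = 20² = 400.

400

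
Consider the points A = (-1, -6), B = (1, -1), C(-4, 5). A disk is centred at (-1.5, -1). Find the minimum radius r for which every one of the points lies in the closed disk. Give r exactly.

6.5

The required radius is the distance from (-1.5, -1) to the farthest point.
Squared distances: 25.25, 6.25, 42.25.
Maximum is 42.25, attained at C.
r = √(42.25) = 6.5.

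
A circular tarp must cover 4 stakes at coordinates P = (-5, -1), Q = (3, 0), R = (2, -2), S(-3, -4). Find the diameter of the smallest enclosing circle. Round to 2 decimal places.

The farthest pair is P–Q with squared distance 65. The circle on this segment as diameter has centre (-1, -0.5) and r² = 65/4 = 16.25.
Check R: distance² to centre = 11.25 ≤ 16.25, so it lies inside.
All remaining points lie in this disk, and no smaller disk contains both endpoints, so this is the minimum enclosing circle.
Diameter = 2r = 2√(16.25) ≈ 8.06.

8.06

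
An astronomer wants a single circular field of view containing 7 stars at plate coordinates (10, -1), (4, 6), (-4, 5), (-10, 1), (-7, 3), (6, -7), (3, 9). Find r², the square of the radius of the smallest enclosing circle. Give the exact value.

The farthest pair is (10, -1)–(-10, 1) with squared distance 404. The circle on this segment as diameter has centre (0, 0) and r² = 404/4 = 101.
Check (4, 6): distance² to centre = 52 ≤ 101, so it lies inside.
All remaining points lie in this disk, and no smaller disk contains both endpoints, so this is the minimum enclosing circle.

101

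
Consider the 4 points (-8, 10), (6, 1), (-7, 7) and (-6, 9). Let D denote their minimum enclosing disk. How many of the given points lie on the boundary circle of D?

By Welzl's lemma the MEC is supported by two points (diametrically opposite) or three points (on a circumcircle).
The farthest pair is (-8, 10)–(6, 1) with squared distance 277. The circle on this segment as diameter has centre (-1, 5.5) and r² = 277/4 = 69.25.
Check (-7, 7): distance² to centre = 38.25 ≤ 69.25, so it lies inside.
All remaining points lie in this disk, and no smaller disk contains both endpoints, so this is the minimum enclosing circle.
The points at distance exactly r from the centre are (-8, 10), (6, 1) — 2 points.

2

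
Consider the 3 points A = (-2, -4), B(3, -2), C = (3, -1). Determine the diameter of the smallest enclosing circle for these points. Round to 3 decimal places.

5.831

Side lengths²: AB² = 29, AC² = 34, BC² = 1.
Since AC² = 34 ≥ 29 + 1 = 30, the angle opposite AC is not acute, so the smallest enclosing circle has AC as diameter.
Centre = midpoint of AC = (0.5, -2.5), r² = 34/4 = 8.5.
Diameter = 2r = 2√(8.5) ≈ 5.831.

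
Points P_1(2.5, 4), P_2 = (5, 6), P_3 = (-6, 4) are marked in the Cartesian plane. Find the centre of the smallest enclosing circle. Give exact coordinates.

(-0.5, 5)

Side lengths²: P_1P_2² = 10.25, P_1P_3² = 72.25, P_2P_3² = 125.
Since P_2P_3² = 125 ≥ 72.25 + 10.25 = 82.5, the angle opposite P_2P_3 is not acute, so the smallest enclosing circle has P_2P_3 as diameter.
Centre = midpoint of P_2P_3 = (-0.5, 5), r² = 125/4 = 31.25.
Centre = (-0.5, 5).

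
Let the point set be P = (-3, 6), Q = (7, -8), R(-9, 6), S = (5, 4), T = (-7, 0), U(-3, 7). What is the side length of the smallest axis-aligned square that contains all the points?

The bounding box has width 16 and height 15.
An axis-aligned square enclosing the set must have side ≥ max(width, height).
So the minimum side is max(16, 15) = 16.

16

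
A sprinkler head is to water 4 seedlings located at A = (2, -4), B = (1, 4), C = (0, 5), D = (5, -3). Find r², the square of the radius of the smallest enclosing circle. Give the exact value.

37825/1682

By Welzl's lemma the MEC is supported by two points (diametrically opposite) or three points (on a circumcircle).
The minimum enclosing circle is determined by three boundary points: A, C, D.
Their circumcentre is (121/58, 43/58) with r² = 37825/1682.
The farthest remaining point B is at distance² 19845/1682 ≤ 37825/1682.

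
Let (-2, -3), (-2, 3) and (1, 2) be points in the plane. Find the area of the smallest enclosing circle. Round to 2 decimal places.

Call the three points A, B, C in the order given.
Side lengths²: AB² = 36, AC² = 34, BC² = 10.
Since AB² = 36 < 34 + 10 = 44, the triangle is acute, so the smallest enclosing circle is the circumcircle.
Circumcentre = (-4/3, 0), r² = 85/9.
Area = π·r² = π·85/9 ≈ 29.67.

29.67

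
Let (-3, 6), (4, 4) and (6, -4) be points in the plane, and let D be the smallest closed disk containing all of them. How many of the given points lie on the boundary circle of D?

Call the three points A, B, C in the order given.
Side lengths²: AB² = 53, AC² = 181, BC² = 68.
Since AC² = 181 ≥ 68 + 53 = 121, the angle opposite AC is not acute, so the smallest enclosing circle has AC as diameter.
Centre = midpoint of AC = (1.5, 1), r² = 181/4 = 45.25.
The points at distance exactly r from the centre are (-3, 6), (6, -4) — 2 points.

2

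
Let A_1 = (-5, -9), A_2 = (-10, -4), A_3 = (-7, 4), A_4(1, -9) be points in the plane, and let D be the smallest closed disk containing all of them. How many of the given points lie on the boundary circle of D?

By Welzl's lemma the MEC is supported by two points (diametrically opposite) or three points (on a circumcircle).
The farthest pair is A_3–A_4 with squared distance 233. The circle on this segment as diameter has centre (-3, -2.5) and r² = 233/4 = 58.25.
Check A_1: distance² to centre = 46.25 ≤ 58.25, so it lies inside.
All remaining points lie in this disk, and no smaller disk contains both endpoints, so this is the minimum enclosing circle.
The points at distance exactly r from the centre are A_3, A_4 — 2 points.

2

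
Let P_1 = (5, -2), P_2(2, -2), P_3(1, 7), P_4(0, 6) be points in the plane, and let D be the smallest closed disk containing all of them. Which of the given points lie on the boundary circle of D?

P_1, P_3

A smallest enclosing disk is always determined by at most three of the input points on its boundary.
The farthest pair is P_1–P_3 with squared distance 97. The circle on this segment as diameter has centre (3, 2.5) and r² = 97/4 = 24.25.
Check P_2: distance² to centre = 21.25 ≤ 24.25, so it lies inside.
All remaining points lie in this disk, and no smaller disk contains both endpoints, so this is the minimum enclosing circle.
The points at distance exactly r from the centre are P_1, P_3 — 2 points.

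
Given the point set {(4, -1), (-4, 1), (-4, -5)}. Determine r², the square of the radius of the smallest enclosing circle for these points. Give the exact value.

Call the three points A, B, C in the order given.
Side lengths²: AB² = 68, AC² = 80, BC² = 36.
Since AC² = 80 < 68 + 36 = 104, the triangle is acute, so the smallest enclosing circle is the circumcircle.
Circumcentre = (-0.5, -2), r² = 21.25.

21.25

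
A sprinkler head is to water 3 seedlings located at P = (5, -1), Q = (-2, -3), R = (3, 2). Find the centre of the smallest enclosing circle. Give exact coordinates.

(1.3, -1.3)

Side lengths²: PQ² = 53, PR² = 13, QR² = 50.
Since PQ² = 53 < 50 + 13 = 63, the triangle is acute, so the smallest enclosing circle is the circumcircle.
Circumcentre = (1.3, -1.3), r² = 13.78.
Centre = (1.3, -1.3).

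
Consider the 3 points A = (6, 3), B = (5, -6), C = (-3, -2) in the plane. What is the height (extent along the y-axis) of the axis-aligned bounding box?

9

max y = 3, min y = -6, so height = 9.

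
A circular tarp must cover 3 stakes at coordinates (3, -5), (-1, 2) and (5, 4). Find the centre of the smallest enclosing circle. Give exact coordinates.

(3.1, -0.3)

Call the three points A, B, C in the order given.
Side lengths²: AB² = 65, AC² = 85, BC² = 40.
Since AC² = 85 < 65 + 40 = 105, the triangle is acute, so the smallest enclosing circle is the circumcircle.
Circumcentre = (3.1, -0.3), r² = 22.1.
Centre = (3.1, -0.3).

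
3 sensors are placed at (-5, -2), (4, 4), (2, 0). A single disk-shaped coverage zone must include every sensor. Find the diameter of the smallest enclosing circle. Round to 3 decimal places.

10.817

Call the three points A, B, C in the order given.
Side lengths²: AB² = 117, AC² = 53, BC² = 20.
Since AB² = 117 ≥ 53 + 20 = 73, the angle opposite AB is not acute, so the smallest enclosing circle has AB as diameter.
Centre = midpoint of AB = (-0.5, 1), r² = 117/4 = 29.25.
Diameter = 2r = 2√(29.25) ≈ 10.817.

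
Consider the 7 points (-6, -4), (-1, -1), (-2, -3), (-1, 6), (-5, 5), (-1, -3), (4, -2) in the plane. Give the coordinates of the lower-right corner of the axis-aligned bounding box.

x-range [-6, 4], y-range [-4, 6].
The lower-right corner is (4, -4).

(4, -4)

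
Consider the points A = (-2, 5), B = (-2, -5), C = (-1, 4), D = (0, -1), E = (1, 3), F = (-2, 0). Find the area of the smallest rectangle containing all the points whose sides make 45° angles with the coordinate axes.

In coordinates u = x + y, v = x − y the rectangle is axis-aligned; the map (x,y)→(u,v) scales areas by 2.
u-values: 3, -7, 3, -1, 4, -2; range = 4 − (-7) = 11.
v-values: -7, 3, -5, 1, -2, -2; range = 3 − (-7) = 10.
Area = (11 × 10) / 2 = 55.

55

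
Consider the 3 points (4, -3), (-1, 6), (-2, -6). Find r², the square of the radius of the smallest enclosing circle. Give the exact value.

Call the three points A, B, C in the order given.
Side lengths²: AB² = 106, AC² = 45, BC² = 145.
Since BC² = 145 < 106 + 45 = 151, the triangle is acute, so the smallest enclosing circle is the circumcircle.
Circumcentre = (-57/46, -1/46), r² = 38425/1058.

38425/1058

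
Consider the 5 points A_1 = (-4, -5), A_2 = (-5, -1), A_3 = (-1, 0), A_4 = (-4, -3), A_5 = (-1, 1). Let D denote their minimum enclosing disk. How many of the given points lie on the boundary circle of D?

2

The farthest pair is A_1–A_5 with squared distance 45. The circle on this segment as diameter has centre (-2.5, -2) and r² = 45/4 = 11.25.
Check A_2: distance² to centre = 7.25 ≤ 11.25, so it lies inside.
All remaining points lie in this disk, and no smaller disk contains both endpoints, so this is the minimum enclosing circle.
The points at distance exactly r from the centre are A_1, A_5 — 2 points.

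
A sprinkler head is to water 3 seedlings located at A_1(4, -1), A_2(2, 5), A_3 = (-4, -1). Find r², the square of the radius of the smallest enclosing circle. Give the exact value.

20

Side lengths²: A_1A_2² = 40, A_1A_3² = 64, A_2A_3² = 72.
Since A_2A_3² = 72 < 64 + 40 = 104, the triangle is acute, so the smallest enclosing circle is the circumcircle.
Circumcentre = (0, 1), r² = 20.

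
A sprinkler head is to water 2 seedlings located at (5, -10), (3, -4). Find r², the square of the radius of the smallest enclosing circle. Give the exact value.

The smallest circle enclosing two points has them as diameter endpoints.
Centre = midpoint = (4, -7); r² = |(5, -10)−(3, -4)|²/4 = 40/4 = 10.

10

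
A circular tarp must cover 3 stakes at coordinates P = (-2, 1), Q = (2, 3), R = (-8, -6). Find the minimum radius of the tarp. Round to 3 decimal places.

6.727

Side lengths²: PQ² = 20, PR² = 85, QR² = 181.
Since QR² = 181 ≥ 85 + 20 = 105, the angle opposite QR is not acute, so the smallest enclosing circle has QR as diameter.
Centre = midpoint of QR = (-3, -1.5), r² = 181/4 = 45.25.
r = √(45.25) ≈ 6.727.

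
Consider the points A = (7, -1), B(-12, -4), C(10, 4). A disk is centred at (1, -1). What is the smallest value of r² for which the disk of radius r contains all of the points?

The required radius is the distance from (1, -1) to the farthest point.
Squared distances: 36, 178, 106.
Maximum is 178, attained at B.

178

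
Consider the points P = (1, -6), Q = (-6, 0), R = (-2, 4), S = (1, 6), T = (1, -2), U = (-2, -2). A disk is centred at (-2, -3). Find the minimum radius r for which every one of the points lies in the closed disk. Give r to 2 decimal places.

9.49

The required radius is the distance from (-2, -3) to the farthest point.
Squared distances: 18, 25, 49, 90, 10, 1.
Maximum is 90, attained at S.
r = √90 ≈ 9.49.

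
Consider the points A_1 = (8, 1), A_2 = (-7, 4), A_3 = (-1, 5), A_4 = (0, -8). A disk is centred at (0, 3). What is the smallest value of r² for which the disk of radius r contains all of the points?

121

The required radius is the distance from (0, 3) to the farthest point.
Squared distances: 68, 50, 5, 121.
Maximum is 121, attained at A_4.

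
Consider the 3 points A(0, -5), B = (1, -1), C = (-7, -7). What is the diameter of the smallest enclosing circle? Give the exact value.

10

Side lengths²: AB² = 17, AC² = 53, BC² = 100.
Since BC² = 100 ≥ 53 + 17 = 70, the angle opposite BC is not acute, so the smallest enclosing circle has BC as diameter.
Centre = midpoint of BC = (-3, -4), r² = 100/4 = 25.
Diameter = 2r = 2√25 = 10.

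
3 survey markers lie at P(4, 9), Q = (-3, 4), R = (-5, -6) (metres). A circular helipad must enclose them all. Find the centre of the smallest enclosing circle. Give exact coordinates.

(-0.5, 1.5)

Side lengths²: PQ² = 74, PR² = 306, QR² = 104.
Since PR² = 306 ≥ 104 + 74 = 178, the angle opposite PR is not acute, so the smallest enclosing circle has PR as diameter.
Centre = midpoint of PR = (-0.5, 1.5), r² = 306/4 = 76.5.
Centre = (-0.5, 1.5).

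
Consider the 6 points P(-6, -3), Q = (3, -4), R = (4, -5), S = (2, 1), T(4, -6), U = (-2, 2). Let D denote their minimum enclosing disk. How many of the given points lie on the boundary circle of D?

3

A smallest enclosing disk is always determined by at most three of the input points on its boundary.
The minimum enclosing circle is determined by three boundary points: P, T, U.
Their circumcentre is (-19/31, -199/62) with r² = 111725/3844.
The farthest remaining point S is at distance² 94365/3844 ≤ 111725/3844.
The points at distance exactly r from the centre are P, T, U — 3 points.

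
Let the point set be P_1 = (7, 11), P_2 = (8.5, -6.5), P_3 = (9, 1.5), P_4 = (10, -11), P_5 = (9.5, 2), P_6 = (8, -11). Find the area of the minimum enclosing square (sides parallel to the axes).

The bounding box has width 3 and height 22.
An axis-aligned square enclosing the set must have side ≥ max(width, height).
So the minimum side is max(3, 22) = 22.
Area = 22² = 484.

484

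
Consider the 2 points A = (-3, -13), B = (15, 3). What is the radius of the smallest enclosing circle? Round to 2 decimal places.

12.04

The smallest circle enclosing two points has them as diameter endpoints.
Centre = midpoint = (6, -5); r² = |AB|²/4 = 580/4 = 145.
r = √145 ≈ 12.04.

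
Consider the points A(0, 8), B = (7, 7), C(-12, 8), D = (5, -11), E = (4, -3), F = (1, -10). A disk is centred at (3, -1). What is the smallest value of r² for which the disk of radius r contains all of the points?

The required radius is the distance from (3, -1) to the farthest point.
Squared distances: 90, 80, 306, 104, 5, 85.
Maximum is 306, attained at C.

306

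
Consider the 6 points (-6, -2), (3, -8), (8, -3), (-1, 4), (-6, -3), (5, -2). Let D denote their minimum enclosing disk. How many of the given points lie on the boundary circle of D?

3

The minimum enclosing circle of a finite set is fixed by two of the points (as a diameter) or three (as a circumcircle).
The farthest pair is (-6, -2)–(8, -3) with squared distance 197. The circle on this segment as diameter has centre (1, -2.5) and r² = 197/4 = 49.25.
Check (3, -8): distance² to centre = 34.25 ≤ 49.25, so it lies inside.
All remaining points lie in this disk, and no smaller disk contains both endpoints, so this is the minimum enclosing circle.
The points at distance exactly r from the centre are (-6, -2), (8, -3), (-6, -3) — 3 points.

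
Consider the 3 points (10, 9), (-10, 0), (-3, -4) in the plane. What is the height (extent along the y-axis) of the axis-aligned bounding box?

13

max y = 9, min y = -4, so height = 13.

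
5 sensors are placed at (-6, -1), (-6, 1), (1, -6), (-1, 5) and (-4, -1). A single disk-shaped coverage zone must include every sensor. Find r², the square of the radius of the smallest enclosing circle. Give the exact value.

5125/162

A smallest enclosing disk is always determined by at most three of the input points on its boundary.
The minimum enclosing circle is determined by three boundary points: (-6, 1), (1, -6), (-1, 5).
Their circumcentre is (-11/18, -11/18) with r² = 5125/162.
The farthest remaining point (-6, -1) is at distance² 4729/162 ≤ 5125/162.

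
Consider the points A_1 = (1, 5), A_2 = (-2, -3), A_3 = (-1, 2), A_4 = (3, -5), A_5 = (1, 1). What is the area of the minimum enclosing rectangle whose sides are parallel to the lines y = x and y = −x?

66

In coordinates u = x + y, v = x − y the rectangle is axis-aligned; the map (x,y)→(u,v) scales areas by 2.
u-values: 6, -5, 1, -2, 2; range = 6 − (-5) = 11.
v-values: -4, 1, -3, 8, 0; range = 8 − (-4) = 12.
Area = (11 × 12) / 2 = 66.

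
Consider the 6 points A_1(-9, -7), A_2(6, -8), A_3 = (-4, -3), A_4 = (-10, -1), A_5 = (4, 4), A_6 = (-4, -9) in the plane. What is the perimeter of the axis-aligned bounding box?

58

Width = max x − min x = 6 − (-10) = 16.
Height = max y − min y = 4 − (-9) = 13.
Perimeter = 2(16 + 13) = 58.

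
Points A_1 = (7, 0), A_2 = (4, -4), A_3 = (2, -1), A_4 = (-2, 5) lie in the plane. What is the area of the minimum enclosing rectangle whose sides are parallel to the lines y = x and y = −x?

In coordinates u = x + y, v = x − y the rectangle is axis-aligned; the map (x,y)→(u,v) scales areas by 2.
u-values: 7, 0, 1, 3; range = 7 − 0 = 7.
v-values: 7, 8, 3, -7; range = 8 − (-7) = 15.
Area = (7 × 15) / 2 = 52.5.

52.5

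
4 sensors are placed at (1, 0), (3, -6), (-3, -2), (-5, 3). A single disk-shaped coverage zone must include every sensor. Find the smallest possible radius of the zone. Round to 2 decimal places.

By Welzl's lemma the MEC is supported by two points (diametrically opposite) or three points (on a circumcircle).
The farthest pair is (3, -6)–(-5, 3) with squared distance 145. The circle on this segment as diameter has centre (-1, -1.5) and r² = 145/4 = 36.25.
Check (1, 0): distance² to centre = 6.25 ≤ 36.25, so it lies inside.
All remaining points lie in this disk, and no smaller disk contains both endpoints, so this is the minimum enclosing circle.
r = √(36.25) ≈ 6.02.

6.02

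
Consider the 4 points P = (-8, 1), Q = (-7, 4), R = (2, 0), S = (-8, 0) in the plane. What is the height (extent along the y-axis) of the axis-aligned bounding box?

max y = 4, min y = 0, so height = 4.

4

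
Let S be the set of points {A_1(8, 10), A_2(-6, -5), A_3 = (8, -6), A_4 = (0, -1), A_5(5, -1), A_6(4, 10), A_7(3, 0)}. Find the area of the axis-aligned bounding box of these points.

224

x ranges over [-6, 8], width 14.
y ranges over [-6, 10], height 16.
Area = 14 × 16 = 224.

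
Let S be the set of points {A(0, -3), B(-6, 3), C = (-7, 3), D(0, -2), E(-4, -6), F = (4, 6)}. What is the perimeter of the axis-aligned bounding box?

46

Width = max x − min x = 4 − (-7) = 11.
Height = max y − min y = 6 − (-6) = 12.
Perimeter = 2(11 + 12) = 46.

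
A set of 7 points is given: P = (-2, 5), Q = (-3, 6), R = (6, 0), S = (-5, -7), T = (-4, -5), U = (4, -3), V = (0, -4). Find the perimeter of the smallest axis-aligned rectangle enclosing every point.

Width = max x − min x = 6 − (-5) = 11.
Height = max y − min y = 6 − (-7) = 13.
Perimeter = 2(11 + 13) = 48.

48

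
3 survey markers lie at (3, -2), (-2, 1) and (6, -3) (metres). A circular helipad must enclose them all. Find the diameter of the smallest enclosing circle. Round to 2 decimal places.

8.94

Call the three points A, B, C in the order given.
Side lengths²: AB² = 34, AC² = 10, BC² = 80.
Since BC² = 80 ≥ 34 + 10 = 44, the angle opposite BC is not acute, so the smallest enclosing circle has BC as diameter.
Centre = midpoint of BC = (2, -1), r² = 80/4 = 20.
Diameter = 2r = 2√20 ≈ 8.94.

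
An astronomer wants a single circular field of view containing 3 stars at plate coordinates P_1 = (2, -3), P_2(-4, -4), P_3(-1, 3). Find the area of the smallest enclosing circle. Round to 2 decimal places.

49.87

Side lengths²: P_1P_2² = 37, P_1P_3² = 45, P_2P_3² = 58.
Since P_2P_3² = 58 < 45 + 37 = 82, the triangle is acute, so the smallest enclosing circle is the circumcircle.
Circumcentre = (-37/26, -25/26), r² = 5365/338.
Area = π·r² = π·5365/338 ≈ 49.87.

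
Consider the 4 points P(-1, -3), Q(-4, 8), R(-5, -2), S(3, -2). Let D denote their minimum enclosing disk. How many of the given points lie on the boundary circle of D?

The minimum enclosing circle is determined by three boundary points: Q, R, S.
Their circumcentre is (-1, 2.65) with r² = 37.6225.
The farthest remaining point P is at distance² 31.9225 ≤ 37.6225.
The points at distance exactly r from the centre are Q, R, S — 3 points.

3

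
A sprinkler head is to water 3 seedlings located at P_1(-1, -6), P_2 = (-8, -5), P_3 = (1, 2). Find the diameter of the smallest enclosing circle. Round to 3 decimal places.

11.402

Side lengths²: P_1P_2² = 50, P_1P_3² = 68, P_2P_3² = 130.
Since P_2P_3² = 130 ≥ 68 + 50 = 118, the angle opposite P_2P_3 is not acute, so the smallest enclosing circle has P_2P_3 as diameter.
Centre = midpoint of P_2P_3 = (-3.5, -1.5), r² = 130/4 = 32.5.
Diameter = 2r = 2√(32.5) ≈ 11.402.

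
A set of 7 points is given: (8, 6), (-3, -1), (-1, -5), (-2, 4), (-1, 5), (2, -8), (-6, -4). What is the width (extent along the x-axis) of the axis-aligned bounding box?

14

max x = 8, min x = -6, so width = 14.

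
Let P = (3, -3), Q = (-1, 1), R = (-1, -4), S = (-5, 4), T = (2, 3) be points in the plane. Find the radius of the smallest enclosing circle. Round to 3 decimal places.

The minimum enclosing circle of a finite set is fixed by two of the points (as a diameter) or three (as a circumcircle).
The farthest pair is P–S with squared distance 113. The circle on this segment as diameter has centre (-1, 0.5) and r² = 113/4 = 28.25.
Check Q: distance² to centre = 0.25 ≤ 28.25, so it lies inside.
All remaining points lie in this disk, and no smaller disk contains both endpoints, so this is the minimum enclosing circle.
r = √(28.25) ≈ 5.315.

5.315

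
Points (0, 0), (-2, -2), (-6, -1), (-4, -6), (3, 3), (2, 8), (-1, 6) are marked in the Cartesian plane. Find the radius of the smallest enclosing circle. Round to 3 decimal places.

A smallest enclosing disk is always determined by at most three of the input points on its boundary.
The farthest pair is (-4, -6)–(2, 8) with squared distance 232. The circle on this segment as diameter has centre (-1, 1) and r² = 232/4 = 58.
Check (0, 0): distance² to centre = 2 ≤ 58, so it lies inside.
All remaining points lie in this disk, and no smaller disk contains both endpoints, so this is the minimum enclosing circle.
r = √58 ≈ 7.616.

7.616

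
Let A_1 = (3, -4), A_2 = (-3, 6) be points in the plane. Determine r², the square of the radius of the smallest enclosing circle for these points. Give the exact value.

The smallest circle enclosing two points has them as diameter endpoints.
Centre = midpoint = (0, 1); r² = |A_1A_2|²/4 = 136/4 = 34.

34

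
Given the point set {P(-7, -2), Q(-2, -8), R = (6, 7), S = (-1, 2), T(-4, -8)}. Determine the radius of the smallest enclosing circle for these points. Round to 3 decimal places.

9.014

The farthest pair is R–T with squared distance 325. The circle on this segment as diameter has centre (1, -0.5) and r² = 325/4 = 81.25.
Check P: distance² to centre = 66.25 ≤ 81.25, so it lies inside.
All remaining points lie in this disk, and no smaller disk contains both endpoints, so this is the minimum enclosing circle.
r = √(81.25) ≈ 9.014.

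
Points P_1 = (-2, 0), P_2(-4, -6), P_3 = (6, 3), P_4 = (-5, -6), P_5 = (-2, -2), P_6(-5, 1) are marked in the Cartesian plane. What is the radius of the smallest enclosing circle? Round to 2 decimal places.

7.11

A smallest enclosing disk is always determined by at most three of the input points on its boundary.
The farthest pair is P_3–P_4 with squared distance 202. The circle on this segment as diameter has centre (0.5, -1.5) and r² = 202/4 = 50.5.
Check P_1: distance² to centre = 8.5 ≤ 50.5, so it lies inside.
All remaining points lie in this disk, and no smaller disk contains both endpoints, so this is the minimum enclosing circle.
r = √(50.5) ≈ 7.11.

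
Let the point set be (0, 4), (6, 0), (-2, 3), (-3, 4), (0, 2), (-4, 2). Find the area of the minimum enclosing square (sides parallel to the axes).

The bounding box has width 10 and height 4.
An axis-aligned square enclosing the set must have side ≥ max(width, height).
So the minimum side is max(10, 4) = 10.
Area = 10² = 100.

100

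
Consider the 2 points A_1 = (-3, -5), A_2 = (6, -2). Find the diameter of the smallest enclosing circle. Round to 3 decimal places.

The smallest circle enclosing two points has them as diameter endpoints.
Centre = midpoint = (1.5, -3.5); r² = |A_1A_2|²/4 = 90/4 = 22.5.
Diameter = 2r = 2√(22.5) ≈ 9.487.

9.487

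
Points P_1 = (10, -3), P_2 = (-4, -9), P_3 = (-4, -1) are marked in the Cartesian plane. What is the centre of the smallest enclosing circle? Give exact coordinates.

(18/7, -5)

Side lengths²: P_1P_2² = 232, P_1P_3² = 200, P_2P_3² = 64.
Since P_1P_2² = 232 < 200 + 64 = 264, the triangle is acute, so the smallest enclosing circle is the circumcircle.
Circumcentre = (18/7, -5), r² = 2900/49.
Centre = (18/7, -5).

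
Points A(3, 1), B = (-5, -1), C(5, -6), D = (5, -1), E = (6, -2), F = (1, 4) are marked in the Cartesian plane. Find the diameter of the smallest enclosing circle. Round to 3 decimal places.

11.756

By Welzl's lemma the MEC is supported by two points (diametrically opposite) or three points (on a circumcircle).
The minimum enclosing circle is determined by three boundary points: B, C, F.
Their circumcentre is (0.8125, -1.875) with r² = 34.55078125.
The farthest remaining point E is at distance² 26.92578125 ≤ 34.55078125.
Diameter = 2r = 2√(34.55078125) ≈ 11.756.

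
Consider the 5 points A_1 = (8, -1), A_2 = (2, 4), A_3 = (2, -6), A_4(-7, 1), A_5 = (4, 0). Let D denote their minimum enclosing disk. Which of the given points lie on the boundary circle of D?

The minimum enclosing circle of a finite set is fixed by two of the points (as a diameter) or three (as a circumcircle).
The farthest pair is A_1–A_4 with squared distance 229. The circle on this segment as diameter has centre (0.5, 0) and r² = 229/4 = 57.25.
Check A_2: distance² to centre = 18.25 ≤ 57.25, so it lies inside.
All remaining points lie in this disk, and no smaller disk contains both endpoints, so this is the minimum enclosing circle.
The points at distance exactly r from the centre are A_1, A_4 — 2 points.

A_1, A_4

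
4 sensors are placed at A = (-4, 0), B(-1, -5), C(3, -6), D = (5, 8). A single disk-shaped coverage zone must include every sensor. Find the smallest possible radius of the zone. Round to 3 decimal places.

7.197

By Welzl's lemma the MEC is supported by two points (diametrically opposite) or three points (on a circumcircle).
The minimum enclosing circle is determined by three boundary points: B, C, D.
Their circumcentre is (155/58, 69/58) with r² = 87125/1682.
The farthest remaining point A is at distance² 77265/1682 ≤ 87125/1682.
r = √(87125/1682) ≈ 7.197.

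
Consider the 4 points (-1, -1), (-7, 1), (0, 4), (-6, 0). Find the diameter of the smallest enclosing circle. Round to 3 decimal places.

A smallest enclosing disk is always determined by at most three of the input points on its boundary.
The minimum enclosing circle is determined by three boundary points: (-1, -1), (-7, 1), (0, 4).
Their circumcentre is (-3.3125, 2.0625) with r² = 14.7265625.
The farthest remaining point (-6, 0) is at distance² 11.4765625 ≤ 14.7265625.
Diameter = 2r = 2√(14.7265625) ≈ 7.675.

7.675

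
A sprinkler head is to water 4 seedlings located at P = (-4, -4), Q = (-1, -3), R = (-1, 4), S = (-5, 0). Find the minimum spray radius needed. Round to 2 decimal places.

4.27

A smallest enclosing disk is always determined by at most three of the input points on its boundary.
The farthest pair is P–R with squared distance 73. The circle on this segment as diameter has centre (-2.5, 0) and r² = 73/4 = 18.25.
Check Q: distance² to centre = 11.25 ≤ 18.25, so it lies inside.
All remaining points lie in this disk, and no smaller disk contains both endpoints, so this is the minimum enclosing circle.
r = √(18.25) ≈ 4.27.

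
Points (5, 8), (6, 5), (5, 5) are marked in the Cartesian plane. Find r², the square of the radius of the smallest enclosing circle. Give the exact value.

2.5

Call the three points A, B, C in the order given.
Side lengths²: AB² = 10, AC² = 9, BC² = 1.
Since AB² = 10 ≥ 9 + 1 = 10, the angle opposite AB is not acute, so the smallest enclosing circle has AB as diameter.
Centre = midpoint of AB = (5.5, 6.5), r² = 10/4 = 2.5.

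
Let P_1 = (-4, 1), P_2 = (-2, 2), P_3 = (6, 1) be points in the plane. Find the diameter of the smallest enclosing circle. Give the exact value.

Side lengths²: P_1P_2² = 5, P_1P_3² = 100, P_2P_3² = 65.
Since P_1P_3² = 100 ≥ 65 + 5 = 70, the angle opposite P_1P_3 is not acute, so the smallest enclosing circle has P_1P_3 as diameter.
Centre = midpoint of P_1P_3 = (1, 1), r² = 100/4 = 25.
Diameter = 2r = 2√25 = 10.

10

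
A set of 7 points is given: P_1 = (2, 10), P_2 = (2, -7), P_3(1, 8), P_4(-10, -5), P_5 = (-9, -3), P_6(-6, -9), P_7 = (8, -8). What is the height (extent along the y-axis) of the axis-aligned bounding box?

19

max y = 10, min y = -9, so height = 19.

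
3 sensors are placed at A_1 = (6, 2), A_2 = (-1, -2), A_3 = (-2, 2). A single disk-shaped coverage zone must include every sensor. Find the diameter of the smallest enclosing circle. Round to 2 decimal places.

8.31

Side lengths²: A_1A_2² = 65, A_1A_3² = 64, A_2A_3² = 17.
Since A_1A_2² = 65 < 64 + 17 = 81, the triangle is acute, so the smallest enclosing circle is the circumcircle.
Circumcentre = (2, 0.875), r² = 17.265625.
Diameter = 2r = 2√(17.265625) ≈ 8.31.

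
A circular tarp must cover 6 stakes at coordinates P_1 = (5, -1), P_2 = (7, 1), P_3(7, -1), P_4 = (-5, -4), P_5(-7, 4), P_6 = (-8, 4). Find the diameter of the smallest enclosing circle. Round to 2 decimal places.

15.81

By Welzl's lemma the MEC is supported by two points (diametrically opposite) or three points (on a circumcircle).
The farthest pair is P_3–P_6 with squared distance 250. The circle on this segment as diameter has centre (-0.5, 1.5) and r² = 250/4 = 62.5.
Check P_1: distance² to centre = 36.5 ≤ 62.5, so it lies inside.
All remaining points lie in this disk, and no smaller disk contains both endpoints, so this is the minimum enclosing circle.
Diameter = 2r = 2√(62.5) ≈ 15.81.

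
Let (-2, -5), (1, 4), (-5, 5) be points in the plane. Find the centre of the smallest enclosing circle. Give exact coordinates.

(-103/38, 9/38)

Call the three points A, B, C in the order given.
Side lengths²: AB² = 90, AC² = 109, BC² = 37.
Since AC² = 109 < 90 + 37 = 127, the triangle is acute, so the smallest enclosing circle is the circumcircle.
Circumcentre = (-103/38, 9/38), r² = 20165/722.
Centre = (-103/38, 9/38).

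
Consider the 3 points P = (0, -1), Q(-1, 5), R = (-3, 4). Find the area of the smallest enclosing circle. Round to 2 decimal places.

29.23

Side lengths²: PQ² = 37, PR² = 34, QR² = 5.
Since PQ² = 37 < 34 + 5 = 39, the triangle is acute, so the smallest enclosing circle is the circumcircle.
Circumcentre = (-19/26, 51/26), r² = 3145/338.
Area = π·r² = π·3145/338 ≈ 29.23.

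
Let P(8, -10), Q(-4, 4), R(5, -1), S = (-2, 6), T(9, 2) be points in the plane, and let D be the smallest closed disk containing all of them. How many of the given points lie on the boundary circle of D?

The minimum enclosing circle of a finite set is fixed by two of the points (as a diameter) or three (as a circumcircle).
The farthest pair is P–S with squared distance 356. The circle on this segment as diameter has centre (3, -2) and r² = 356/4 = 89.
Check Q: distance² to centre = 85 ≤ 89, so it lies inside.
All remaining points lie in this disk, and no smaller disk contains both endpoints, so this is the minimum enclosing circle.
The points at distance exactly r from the centre are P, S — 2 points.

2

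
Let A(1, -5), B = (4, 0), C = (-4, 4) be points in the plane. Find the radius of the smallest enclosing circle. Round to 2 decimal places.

5.16

Side lengths²: AB² = 34, AC² = 106, BC² = 80.
Since AC² = 106 < 80 + 34 = 114, the triangle is acute, so the smallest enclosing circle is the circumcircle.
Circumcentre = (-15/13, -4/13), r² = 4505/169.
r = √(4505/169) ≈ 5.16.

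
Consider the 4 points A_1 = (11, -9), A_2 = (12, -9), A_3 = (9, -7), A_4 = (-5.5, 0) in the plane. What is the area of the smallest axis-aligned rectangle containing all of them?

x ranges over [-5.5, 12], width 17.5.
y ranges over [-9, 0], height 9.
Area = 17.5 × 9 = 157.5.

157.5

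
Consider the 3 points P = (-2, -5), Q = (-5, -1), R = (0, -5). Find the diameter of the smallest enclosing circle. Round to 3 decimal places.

Side lengths²: PQ² = 25, PR² = 4, QR² = 41.
Since QR² = 41 ≥ 25 + 4 = 29, the angle opposite QR is not acute, so the smallest enclosing circle has QR as diameter.
Centre = midpoint of QR = (-2.5, -3), r² = 41/4 = 10.25.
Diameter = 2r = 2√(10.25) ≈ 6.403.

6.403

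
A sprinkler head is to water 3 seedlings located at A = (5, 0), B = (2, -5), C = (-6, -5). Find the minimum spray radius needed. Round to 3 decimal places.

6.042

Side lengths²: AB² = 34, AC² = 146, BC² = 64.
Since AC² = 146 ≥ 64 + 34 = 98, the angle opposite AC is not acute, so the smallest enclosing circle has AC as diameter.
Centre = midpoint of AC = (-0.5, -2.5), r² = 146/4 = 36.5.
r = √(36.5) ≈ 6.042.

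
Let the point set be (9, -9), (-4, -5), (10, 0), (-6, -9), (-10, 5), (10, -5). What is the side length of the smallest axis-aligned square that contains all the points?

The bounding box has width 20 and height 14.
An axis-aligned square enclosing the set must have side ≥ max(width, height).
So the minimum side is max(20, 14) = 20.

20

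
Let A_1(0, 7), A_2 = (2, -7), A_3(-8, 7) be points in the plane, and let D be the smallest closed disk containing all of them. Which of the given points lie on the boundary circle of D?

Side lengths²: A_1A_2² = 200, A_1A_3² = 64, A_2A_3² = 296.
Since A_2A_3² = 296 ≥ 200 + 64 = 264, the angle opposite A_2A_3 is not acute, so the smallest enclosing circle has A_2A_3 as diameter.
Centre = midpoint of A_2A_3 = (-3, 0), r² = 296/4 = 74.
The points at distance exactly r from the centre are A_2, A_3 — 2 points.

A_2, A_3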